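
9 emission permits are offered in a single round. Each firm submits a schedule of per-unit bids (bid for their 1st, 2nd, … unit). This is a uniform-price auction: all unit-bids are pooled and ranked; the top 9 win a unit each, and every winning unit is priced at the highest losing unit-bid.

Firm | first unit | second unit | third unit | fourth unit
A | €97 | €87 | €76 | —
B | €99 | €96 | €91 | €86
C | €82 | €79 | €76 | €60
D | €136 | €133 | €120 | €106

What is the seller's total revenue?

Pooled unit-bids ranked (top 9): 136 (D-1), 133 (D-2), 120 (D-3), 106 (D-4), 99 (B-1), 97 (A-1), 96 (B-2), 91 (B-3), 87 (A-2)
Highest rejected unit-bid = €86.
Allocation: A 2, B 3, D 4. Every unit priced at €86.
Revenue = 9 × 86 = €774.

Total revenue: €774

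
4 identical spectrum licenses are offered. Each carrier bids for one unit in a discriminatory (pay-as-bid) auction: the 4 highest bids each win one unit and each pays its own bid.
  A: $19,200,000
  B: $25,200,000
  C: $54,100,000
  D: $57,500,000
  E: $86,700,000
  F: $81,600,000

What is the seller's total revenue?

Total revenue: $279,900,000

Bids ranked high→low: 86,700,000 (E), 81,600,000 (F), 57,500,000 (D), 54,100,000 (C), 25,200,000 (B), 19,200,000 (A)
Top 4: E, F, D, C.
Total revenue = 86,700,000 + 81,600,000 + 57,500,000 + 54,100,000 = $279,900,000.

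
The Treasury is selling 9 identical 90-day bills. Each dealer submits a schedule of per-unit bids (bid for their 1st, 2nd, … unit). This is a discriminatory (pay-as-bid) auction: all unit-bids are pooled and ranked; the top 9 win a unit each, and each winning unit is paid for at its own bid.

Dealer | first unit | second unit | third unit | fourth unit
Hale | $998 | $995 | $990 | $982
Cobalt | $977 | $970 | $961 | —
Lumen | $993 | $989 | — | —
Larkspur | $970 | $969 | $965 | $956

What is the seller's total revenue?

All unit-bids, highest first — top 9: 998 (Hale-1), 995 (Hale-2), 993 (Lumen-1), 990 (Hale-3), 989 (Lumen-2), 982 (Hale-4), 977 (Cobalt-1), 970 (Cobalt-2), 970 (Larkspur-1)
Next rejected bid: $969 (not a price — pay-as-bid).
Each winning unit pays its own bid.
Revenue = 998 + 995 + 993 + 990 + 989 + 982 + 977 + 970 + 970 = $8,864.

Total revenue: $8,864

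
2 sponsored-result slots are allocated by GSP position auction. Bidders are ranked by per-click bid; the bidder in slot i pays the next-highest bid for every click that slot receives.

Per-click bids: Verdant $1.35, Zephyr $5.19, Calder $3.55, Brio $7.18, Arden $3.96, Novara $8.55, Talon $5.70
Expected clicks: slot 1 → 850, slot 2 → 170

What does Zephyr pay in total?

Sorting advertisers: $8.55 (Novara) > $7.18 (Brio) > $5.70 (Talon) > …
Zephyr ranks below slot 2 → no slot, pays nothing.

Zephyr pays $0.00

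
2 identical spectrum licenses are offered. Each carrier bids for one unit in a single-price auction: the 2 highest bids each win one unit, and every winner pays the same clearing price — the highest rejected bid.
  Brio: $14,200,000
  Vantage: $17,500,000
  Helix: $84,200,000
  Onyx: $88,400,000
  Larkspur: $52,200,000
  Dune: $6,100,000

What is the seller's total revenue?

Total revenue: $104,400,000

Ordering the bids: 88,400,000 (Onyx), 84,200,000 (Helix), 52,200,000 (Larkspur), 17,500,000 (Vantage), …
Winners (2 units): Onyx, Helix.
Highest unsuccessful bid: $52,200,000 → clearing price.
Total revenue = 2 × $52,200,000 = $104,400,000.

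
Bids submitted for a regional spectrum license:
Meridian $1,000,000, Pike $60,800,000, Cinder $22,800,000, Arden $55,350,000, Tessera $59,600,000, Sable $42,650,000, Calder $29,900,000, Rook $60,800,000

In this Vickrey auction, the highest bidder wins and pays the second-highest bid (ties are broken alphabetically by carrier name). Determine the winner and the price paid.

Pike pays $60,800,000

Bids in order: 60,800,000 (Pike) > 60,800,000 (Rook) > 59,600,000 (Tessera) > 55,350,000 (Arden) > 42,650,000 (Sable) > 29,900,000 (Calder) > …
Tie at $60,800,000 → Pike wins by tie-break.
Pike wins with the highest bid; price is set by the runner-up at $60,800,000.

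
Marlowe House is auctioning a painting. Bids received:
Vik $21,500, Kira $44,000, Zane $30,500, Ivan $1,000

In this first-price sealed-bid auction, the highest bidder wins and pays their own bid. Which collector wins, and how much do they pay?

Bids in order: 44,000 (Kira) > 30,500 (Zane) > 21,500 (Vik) > 1,000 (Ivan)
Kira is highest → pays own bid, $44,000.

Kira pays $44,000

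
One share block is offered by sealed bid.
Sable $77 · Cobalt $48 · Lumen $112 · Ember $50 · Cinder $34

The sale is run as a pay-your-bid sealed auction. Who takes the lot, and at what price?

Pay-your-bid sealed auction: the highest bidder wins and pays their own bid.
Sorting bids: 112 (Lumen) > 77 (Sable) > 50 (Ember) > 48 (Cobalt) > 34 (Cinder)
Lumen has the highest bid and pays exactly that: $112.

Lumen pays $112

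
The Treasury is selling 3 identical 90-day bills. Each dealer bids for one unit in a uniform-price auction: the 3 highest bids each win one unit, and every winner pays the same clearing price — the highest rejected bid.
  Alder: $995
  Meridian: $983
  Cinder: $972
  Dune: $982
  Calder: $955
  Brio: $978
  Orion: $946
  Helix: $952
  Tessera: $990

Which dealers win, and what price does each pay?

Sorting: 995 (Alder), 990 (Tessera), 983 (Meridian), 982 (Dune), 978 (Brio), …
Winners (3 units): Alder, Tessera, Meridian.
First losing bid is Dune's $982, which sets the uniform price.

Alder, Tessera, Meridian; each pays $982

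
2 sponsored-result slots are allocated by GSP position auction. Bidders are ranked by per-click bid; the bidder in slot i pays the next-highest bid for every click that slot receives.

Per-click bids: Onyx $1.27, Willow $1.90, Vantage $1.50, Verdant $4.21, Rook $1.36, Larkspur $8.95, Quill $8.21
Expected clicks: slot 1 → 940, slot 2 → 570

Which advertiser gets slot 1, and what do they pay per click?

Larkspur; $8.21 per click

Sorting advertisers: $8.95 (Larkspur) > $8.21 (Quill) > $4.21 (Verdant) > …
Slot 1 goes to the first-ranked bidder, Larkspur, who pays the next bid down: $8.21/click.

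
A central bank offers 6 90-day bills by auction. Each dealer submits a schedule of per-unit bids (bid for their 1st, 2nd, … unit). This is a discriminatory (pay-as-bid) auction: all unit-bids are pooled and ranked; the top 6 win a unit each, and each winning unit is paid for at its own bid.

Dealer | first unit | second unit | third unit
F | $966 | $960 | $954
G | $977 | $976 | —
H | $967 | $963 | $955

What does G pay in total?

G pays $1,953

Merging the schedules and taking the best 6: 977 (G-1), 976 (G-2), 967 (H-1), 966 (F-1), 963 (H-2), 960 (F-2)
Next rejected bid: $955 (not a price — pay-as-bid).
G's winning unit-bids: 977 + 976 = $1,953.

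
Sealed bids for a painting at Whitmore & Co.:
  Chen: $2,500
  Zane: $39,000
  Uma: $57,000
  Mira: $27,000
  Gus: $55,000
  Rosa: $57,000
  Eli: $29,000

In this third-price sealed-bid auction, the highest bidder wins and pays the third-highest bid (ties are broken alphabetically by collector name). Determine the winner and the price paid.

Rosa pays $55,000

Sorting bids: 57,000 (Rosa) > 57,000 (Uma) > 55,000 (Gus) > 39,000 (Zane) > 29,000 (Eli) > 27,000 (Mira) > …
Rosa and Uma tie at $57,000; tie-break gives it to Rosa.
Rosa is highest; pays the third-highest bid, $55,000.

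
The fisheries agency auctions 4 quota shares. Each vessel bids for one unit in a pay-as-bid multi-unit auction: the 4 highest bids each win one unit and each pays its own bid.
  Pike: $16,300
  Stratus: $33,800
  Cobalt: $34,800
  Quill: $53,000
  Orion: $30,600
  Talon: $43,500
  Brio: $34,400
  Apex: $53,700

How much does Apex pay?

Apex pays $53,700

Bids ranked high→low: 53,700 (Apex), 53,000 (Quill), 43,500 (Talon), 34,800 (Cobalt), 34,400 (Brio), 33,800 (Stratus), …
The 4 highest are Apex, Quill, Talon, Cobalt.
Apex wins → own bid $53,700.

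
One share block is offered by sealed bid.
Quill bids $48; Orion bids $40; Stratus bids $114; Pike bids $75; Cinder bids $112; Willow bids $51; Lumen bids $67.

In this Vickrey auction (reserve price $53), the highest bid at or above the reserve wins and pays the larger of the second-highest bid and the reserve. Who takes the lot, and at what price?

Stratus pays $112

Bids in order: 114 (Stratus) > 112 (Cinder) > 75 (Pike) > 67 (Lumen) > 51 (Willow) > 48 (Quill) > …
Stratus has the top bid at or above the reserve ($114).
max(second-highest $112, reserve $53) = $112; the reserve does not bind.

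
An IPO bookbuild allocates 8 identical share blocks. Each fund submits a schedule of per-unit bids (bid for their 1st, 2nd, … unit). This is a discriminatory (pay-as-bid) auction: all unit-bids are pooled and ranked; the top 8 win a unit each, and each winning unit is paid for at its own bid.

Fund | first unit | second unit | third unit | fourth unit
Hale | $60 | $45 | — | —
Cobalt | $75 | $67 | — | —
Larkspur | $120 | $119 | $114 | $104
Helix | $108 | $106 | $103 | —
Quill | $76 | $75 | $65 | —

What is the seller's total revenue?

Merging the schedules and taking the best 8: 120 (Larkspur-1), 119 (Larkspur-2), 114 (Larkspur-3), 108 (Helix-1), 106 (Helix-2), 104 (Larkspur-4), 103 (Helix-3), 76 (Quill-1)
Next rejected bid: $75 (not a price — pay-as-bid).
Each winning unit pays its own bid.
Revenue = 120 + 119 + 114 + 108 + 106 + 104 + 103 + 76 = $850.

Total revenue: $850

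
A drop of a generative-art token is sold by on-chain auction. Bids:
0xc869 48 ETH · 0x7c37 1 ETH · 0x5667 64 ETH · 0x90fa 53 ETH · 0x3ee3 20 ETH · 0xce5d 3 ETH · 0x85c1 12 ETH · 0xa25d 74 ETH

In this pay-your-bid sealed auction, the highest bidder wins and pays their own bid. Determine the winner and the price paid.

0xa25d pays 74 ETH

Sorting bids: 74 (0xa25d) > 64 (0x5667) > 53 (0x90fa) > 48 (0xc869) > 20 (0x3ee3) > 12 (0x85c1) > …
First-price: 0xa25d pays what they bid, 74 ETH.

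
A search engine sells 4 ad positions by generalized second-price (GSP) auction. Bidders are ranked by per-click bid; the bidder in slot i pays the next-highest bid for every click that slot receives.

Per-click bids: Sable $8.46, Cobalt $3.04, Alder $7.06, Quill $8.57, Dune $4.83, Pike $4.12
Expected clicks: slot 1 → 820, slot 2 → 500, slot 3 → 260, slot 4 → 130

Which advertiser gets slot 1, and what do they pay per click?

Quill; $8.46 per click

Ranked by bid: $8.57 (Quill) > $8.46 (Sable) > $7.06 (Alder) > $4.83 (Dune) > $4.12 (Pike) > …
Slot 1 goes to the first-ranked bidder, Quill, who pays the next bid down: $8.46/click.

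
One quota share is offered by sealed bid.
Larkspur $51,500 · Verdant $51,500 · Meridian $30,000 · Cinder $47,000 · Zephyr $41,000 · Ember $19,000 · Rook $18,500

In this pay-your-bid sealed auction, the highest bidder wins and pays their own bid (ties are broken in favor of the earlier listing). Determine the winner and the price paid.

Larkspur pays $51,500

Bids in order: 51,500 (Larkspur) > 51,500 (Verdant) > 47,000 (Cinder) > 41,000 (Zephyr) > 30,000 (Meridian) > 19,000 (Ember) > …
Larkspur and Verdant tie at $51,500; tie-break gives it to Larkspur.
Larkspur has the highest bid and pays exactly that: $51,500.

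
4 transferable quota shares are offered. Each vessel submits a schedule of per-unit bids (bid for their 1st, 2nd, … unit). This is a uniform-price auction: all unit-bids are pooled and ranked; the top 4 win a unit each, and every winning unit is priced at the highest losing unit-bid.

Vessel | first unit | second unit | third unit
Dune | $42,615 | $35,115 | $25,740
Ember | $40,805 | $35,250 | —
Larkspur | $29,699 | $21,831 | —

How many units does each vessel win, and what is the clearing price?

All unit-bids, highest first — top 4: 42,615 (Dune-1), 40,805 (Ember-1), 35,250 (Ember-2), 35,115 (Dune-2)
The (k+1)-th unit-bid is $29,699.
Allocation: Dune 2, Ember 2.

Dune 2, Ember 2; clearing price $29,699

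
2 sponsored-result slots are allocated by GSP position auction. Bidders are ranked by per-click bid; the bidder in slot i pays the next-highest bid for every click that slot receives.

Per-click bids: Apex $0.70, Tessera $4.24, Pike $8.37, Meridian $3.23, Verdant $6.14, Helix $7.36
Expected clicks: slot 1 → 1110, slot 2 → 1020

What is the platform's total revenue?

Ranked by bid: $8.37 (Pike) > $7.36 (Helix) > $6.14 (Verdant) > …
Slot 1: Pike pays $7.36 × 1110 = $8169.60
Slot 2: Helix pays $6.14 × 1020 = $6262.80
Total = $14432.40

Total revenue: $14432.40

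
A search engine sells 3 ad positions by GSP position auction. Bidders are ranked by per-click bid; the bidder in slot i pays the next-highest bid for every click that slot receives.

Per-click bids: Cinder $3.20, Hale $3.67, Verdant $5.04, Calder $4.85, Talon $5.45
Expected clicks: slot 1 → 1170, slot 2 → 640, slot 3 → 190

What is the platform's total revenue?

Sorting advertisers: $5.45 (Talon) > $5.04 (Verdant) > $4.85 (Calder) > $3.67 (Hale) > …
Slot 1: Talon pays $5.04 × 1170 = $5896.80
Slot 2: Verdant pays $4.85 × 640 = $3104.00
Slot 3: Calder pays $3.67 × 190 = $697.30
Total = $9698.10

Total revenue: $9698.10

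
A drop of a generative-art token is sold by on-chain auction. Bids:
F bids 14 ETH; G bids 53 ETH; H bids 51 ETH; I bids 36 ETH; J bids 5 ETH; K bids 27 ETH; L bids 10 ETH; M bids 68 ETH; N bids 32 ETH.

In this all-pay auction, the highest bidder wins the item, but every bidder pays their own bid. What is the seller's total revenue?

Sorting bids: 68 (M) > 53 (G) > 51 (H) > 36 (I) > 32 (N) > 27 (K) > …
Every bidder forfeits their bid regardless of winning.
Revenue = 14 + 53 + 51 + 36 + 5 + 27 + 10 + 68 + 32 = 296 ETH.

Total revenue: 296 ETH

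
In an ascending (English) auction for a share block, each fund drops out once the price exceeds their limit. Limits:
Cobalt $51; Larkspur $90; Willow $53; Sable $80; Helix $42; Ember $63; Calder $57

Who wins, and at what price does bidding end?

Limits in order: 90 (Larkspur) > 80 (Sable) > 63 (Ember) > 57 (Calder) > 53 (Willow) > 51 (Cobalt) > …
Once the price passes $80, only Larkspur is left; the hammer falls at Sable's limit of $80.

Larkspur wins at $80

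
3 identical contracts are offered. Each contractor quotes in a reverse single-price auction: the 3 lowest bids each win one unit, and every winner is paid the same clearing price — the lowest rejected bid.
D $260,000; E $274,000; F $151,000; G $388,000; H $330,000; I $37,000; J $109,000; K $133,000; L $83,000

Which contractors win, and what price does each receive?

I, L, J; each is paid $133,000

Sorting: 37,000 (I), 83,000 (L), 109,000 (J), 133,000 (K), 151,000 (F), …
The 3 lowest are I, L, J.
Clearing price = lowest rejected bid = $133,000.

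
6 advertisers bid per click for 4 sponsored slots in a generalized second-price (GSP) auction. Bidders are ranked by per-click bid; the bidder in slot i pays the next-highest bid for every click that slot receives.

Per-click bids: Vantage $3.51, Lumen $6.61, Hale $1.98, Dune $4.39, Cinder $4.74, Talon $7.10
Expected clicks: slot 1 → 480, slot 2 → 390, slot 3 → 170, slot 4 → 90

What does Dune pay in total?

Ranked by bid: $7.10 (Talon) > $6.61 (Lumen) > $4.74 (Cinder) > $4.39 (Dune) > $3.51 (Vantage) > …
Dune holds slot 4 → pays next bid $3.51 × 90 clicks = $315.90.

Dune pays $315.90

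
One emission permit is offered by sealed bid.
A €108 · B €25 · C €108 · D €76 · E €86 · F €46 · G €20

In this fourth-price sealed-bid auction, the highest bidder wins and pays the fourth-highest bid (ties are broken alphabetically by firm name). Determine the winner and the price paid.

A pays €76

Sorting bids: 108 (A) > 108 (C) > 86 (E) > 76 (D) > 46 (F) > 25 (B) > …
Tie at €108 → A wins by tie-break.
A is highest; pays the fourth-highest bid, €76.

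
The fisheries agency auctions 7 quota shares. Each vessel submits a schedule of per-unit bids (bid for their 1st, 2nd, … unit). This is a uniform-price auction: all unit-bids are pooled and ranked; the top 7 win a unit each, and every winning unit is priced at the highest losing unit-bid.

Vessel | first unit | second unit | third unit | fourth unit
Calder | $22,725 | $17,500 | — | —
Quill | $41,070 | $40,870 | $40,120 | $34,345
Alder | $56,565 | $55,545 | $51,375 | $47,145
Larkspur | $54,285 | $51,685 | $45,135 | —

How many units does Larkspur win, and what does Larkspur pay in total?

Larkspur: 3 units, pays $123,210

Merging the schedules and taking the best 7: 56,565 (Alder-1), 55,545 (Alder-2), 54,285 (Larkspur-1), 51,685 (Larkspur-2), 51,375 (Alder-3), 47,145 (Alder-4), 45,135 (Larkspur-3)
First bid not allocated: $41,070.
Larkspur wins 3 unit(s) at $41,070 each.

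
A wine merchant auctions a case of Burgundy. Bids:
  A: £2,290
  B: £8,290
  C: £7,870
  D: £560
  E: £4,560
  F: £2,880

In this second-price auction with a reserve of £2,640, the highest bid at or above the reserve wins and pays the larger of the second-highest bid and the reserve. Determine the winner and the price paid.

B pays £7,870

Second-price auction with a reserve of £2,640: the highest bid at or above the reserve wins and pays the larger of the second-highest bid and the reserve.
Bids in order: 8,290 (B) > 7,870 (C) > 4,560 (E) > 2,880 (F) > 2,290 (A) > 560 (D)
B has the top bid at or above the reserve (£8,290).
Second-highest bid £7,870 exceeds the reserve £2,640 → payment £7,870.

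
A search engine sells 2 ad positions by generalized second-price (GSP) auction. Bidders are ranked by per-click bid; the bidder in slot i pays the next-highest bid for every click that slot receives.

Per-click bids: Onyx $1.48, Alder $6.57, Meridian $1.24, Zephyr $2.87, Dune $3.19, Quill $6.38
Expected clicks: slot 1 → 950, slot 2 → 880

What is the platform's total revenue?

Ranked by bid: $6.57 (Alder) > $6.38 (Quill) > $3.19 (Dune) > …
Slot 1: Alder pays $6.38 × 950 = $6061.00
Slot 2: Quill pays $3.19 × 880 = $2807.20
Total = $8868.20

Total revenue: $8868.20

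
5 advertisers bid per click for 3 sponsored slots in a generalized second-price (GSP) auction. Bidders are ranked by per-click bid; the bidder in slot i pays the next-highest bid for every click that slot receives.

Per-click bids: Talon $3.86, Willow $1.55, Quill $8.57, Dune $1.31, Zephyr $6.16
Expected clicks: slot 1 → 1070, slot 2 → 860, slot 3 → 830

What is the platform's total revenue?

Total revenue: $11197.30

Per-click bids in order: $8.57 (Quill) > $6.16 (Zephyr) > $3.86 (Talon) > $1.55 (Willow) > …
Slot 1: Quill pays $6.16 × 1070 = $6591.20
Slot 2: Zephyr pays $3.86 × 860 = $3319.60
Slot 3: Talon pays $1.55 × 830 = $1286.50
Total = $11197.30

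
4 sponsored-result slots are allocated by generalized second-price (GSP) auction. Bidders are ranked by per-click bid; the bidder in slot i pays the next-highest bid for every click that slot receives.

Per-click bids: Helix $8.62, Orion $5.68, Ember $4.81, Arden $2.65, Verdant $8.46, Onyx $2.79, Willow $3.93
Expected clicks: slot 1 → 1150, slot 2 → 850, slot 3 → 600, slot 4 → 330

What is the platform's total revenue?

Total revenue: $18739.90

Per-click bids in order: $8.62 (Helix) > $8.46 (Verdant) > $5.68 (Orion) > $4.81 (Ember) > $3.93 (Willow) > …
Slot 1: Helix pays $8.46 × 1150 = $9729.00
Slot 2: Verdant pays $5.68 × 850 = $4828.00
Slot 3: Orion pays $4.81 × 600 = $2886.00
Slot 4: Ember pays $3.93 × 330 = $1296.90
Total = $18739.90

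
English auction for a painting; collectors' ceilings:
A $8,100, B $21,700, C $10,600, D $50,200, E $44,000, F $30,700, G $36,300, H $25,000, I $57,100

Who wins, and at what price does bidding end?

Limits in order: 57,100 (I) > 50,200 (D) > 44,000 (E) > 36,300 (G) > 30,700 (F) > 25,000 (H) > …
Once the price passes $50,200, only I is left; the hammer falls at D's limit of $50,200.

I wins at $50,200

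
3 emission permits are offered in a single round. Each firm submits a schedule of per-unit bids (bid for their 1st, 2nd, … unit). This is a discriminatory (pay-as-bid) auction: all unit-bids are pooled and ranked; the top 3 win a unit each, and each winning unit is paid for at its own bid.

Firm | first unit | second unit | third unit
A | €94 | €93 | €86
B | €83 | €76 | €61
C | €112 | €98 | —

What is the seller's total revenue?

Total revenue: €304

Merging the schedules and taking the best 3: 112 (C-1), 98 (C-2), 94 (A-1)
Next rejected bid: €93 (not a price — pay-as-bid).
Each winning unit pays its own bid.
Revenue = 112 + 98 + 94 = €304.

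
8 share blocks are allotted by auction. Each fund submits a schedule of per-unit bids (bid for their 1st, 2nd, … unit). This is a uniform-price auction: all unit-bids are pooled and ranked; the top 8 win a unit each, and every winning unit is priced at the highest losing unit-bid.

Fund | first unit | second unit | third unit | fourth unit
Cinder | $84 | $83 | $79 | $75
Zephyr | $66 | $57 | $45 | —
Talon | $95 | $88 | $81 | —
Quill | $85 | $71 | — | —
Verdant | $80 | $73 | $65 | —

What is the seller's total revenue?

Total revenue: $600

Pooled unit-bids ranked (top 8): 95 (Talon-1), 88 (Talon-2), 85 (Quill-1), 84 (Cinder-1), 83 (Cinder-2), 81 (Talon-3), 80 (Verdant-1), 79 (Cinder-3)
The (k+1)-th unit-bid is $75.
Allocation: Cinder 3, Quill 1, Talon 3, Verdant 1. Every unit priced at $75.
Revenue = 8 × 75 = $600.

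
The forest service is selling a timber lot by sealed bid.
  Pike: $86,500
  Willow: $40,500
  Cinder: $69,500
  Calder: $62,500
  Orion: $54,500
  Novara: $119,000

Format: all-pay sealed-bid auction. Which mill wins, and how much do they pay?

Novara pays $119,000

Bids ranked: 119,000 (Novara) > 86,500 (Pike) > 69,500 (Cinder) > 62,500 (Calder) > 54,500 (Orion) > 40,500 (Willow)
Novara wins with the top bid; all bids are sunk regardless.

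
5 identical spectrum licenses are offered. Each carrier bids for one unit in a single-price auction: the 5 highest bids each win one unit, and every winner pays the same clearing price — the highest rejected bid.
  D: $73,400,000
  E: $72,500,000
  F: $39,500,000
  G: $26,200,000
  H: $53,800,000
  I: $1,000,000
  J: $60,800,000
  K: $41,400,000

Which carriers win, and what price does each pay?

D, E, J, H, K; each pays $39,500,000

Sorting: 73,400,000 (D), 72,500,000 (E), 60,800,000 (J), 53,800,000 (H), 41,400,000 (K), 39,500,000 (F), 26,200,000 (G), …
The 5 highest are D, E, J, H, K.
Highest unsuccessful bid: $39,500,000 → clearing price.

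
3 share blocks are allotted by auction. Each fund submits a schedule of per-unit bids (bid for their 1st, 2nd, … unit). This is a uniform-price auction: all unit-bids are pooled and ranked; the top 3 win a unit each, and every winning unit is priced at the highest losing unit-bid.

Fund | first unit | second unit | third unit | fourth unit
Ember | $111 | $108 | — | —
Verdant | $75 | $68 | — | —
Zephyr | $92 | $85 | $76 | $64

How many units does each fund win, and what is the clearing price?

Merging the schedules and taking the best 3: 111 (Ember-1), 108 (Ember-2), 92 (Zephyr-1)
The (k+1)-th unit-bid is $85.
Allocation: Ember 2, Zephyr 1.

Ember 2, Zephyr 1; clearing price $85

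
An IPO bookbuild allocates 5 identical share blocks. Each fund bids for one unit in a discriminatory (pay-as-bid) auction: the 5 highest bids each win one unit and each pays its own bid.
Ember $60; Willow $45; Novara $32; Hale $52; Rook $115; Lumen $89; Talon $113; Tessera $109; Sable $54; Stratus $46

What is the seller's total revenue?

Ordering the bids: 115 (Rook), 113 (Talon), 109 (Tessera), 89 (Lumen), 60 (Ember), 54 (Sable), 52 (Hale), …
Winners (5 units): Rook, Talon, Tessera, Lumen, Ember.
Total revenue = 115 + 113 + 109 + 89 + 60 = $486.

Total revenue: $486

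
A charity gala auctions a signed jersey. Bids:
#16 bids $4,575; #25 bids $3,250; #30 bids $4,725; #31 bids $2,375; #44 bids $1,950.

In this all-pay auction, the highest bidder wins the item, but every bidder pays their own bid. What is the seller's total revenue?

Total revenue: $16,875

Sorting bids: 4,725 (#30) > 4,575 (#16) > 3,250 (#25) > 2,375 (#31) > 1,950 (#44)
Every bidder forfeits their bid regardless of winning.
Revenue = 4,575 + 3,250 + 4,725 + 2,375 + 1,950 = $16,875.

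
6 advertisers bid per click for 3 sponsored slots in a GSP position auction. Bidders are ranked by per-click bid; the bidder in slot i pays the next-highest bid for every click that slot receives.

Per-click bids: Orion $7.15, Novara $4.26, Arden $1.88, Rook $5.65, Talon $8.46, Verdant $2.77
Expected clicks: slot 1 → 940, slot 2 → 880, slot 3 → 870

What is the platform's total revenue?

Total revenue: $15399.20

Per-click bids in order: $8.46 (Talon) > $7.15 (Orion) > $5.65 (Rook) > $4.26 (Novara) > …
Slot 1: Talon pays $7.15 × 940 = $6721.00
Slot 2: Orion pays $5.65 × 880 = $4972.00
Slot 3: Rook pays $4.26 × 870 = $3706.20
Total = $15399.20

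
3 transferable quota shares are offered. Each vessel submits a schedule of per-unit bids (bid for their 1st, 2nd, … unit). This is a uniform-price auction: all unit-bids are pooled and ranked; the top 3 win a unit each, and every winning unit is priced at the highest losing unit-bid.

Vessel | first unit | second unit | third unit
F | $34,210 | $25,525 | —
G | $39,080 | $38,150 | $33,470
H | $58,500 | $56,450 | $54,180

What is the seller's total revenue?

Total revenue: $117,240

Merging the schedules and taking the best 3: 58,500 (H-1), 56,450 (H-2), 54,180 (H-3)
The (k+1)-th unit-bid is $39,080.
Allocation: H 3. Every unit priced at $39,080.
Revenue = 3 × 39,080 = $117,240.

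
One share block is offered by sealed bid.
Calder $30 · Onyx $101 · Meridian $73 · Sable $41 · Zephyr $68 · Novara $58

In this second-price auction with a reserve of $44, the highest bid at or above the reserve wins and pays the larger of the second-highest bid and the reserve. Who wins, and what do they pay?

Rule: the highest bid at or above the reserve wins and pays the larger of the second-highest bid and the reserve.
Bids in order: 101 (Onyx) > 73 (Meridian) > 68 (Zephyr) > 58 (Novara) > 41 (Sable) > 30 (Calder)
Onyx has the top bid at or above the reserve ($101).
Second-highest bid $73 exceeds the reserve $44 → payment $73.

Onyx pays $73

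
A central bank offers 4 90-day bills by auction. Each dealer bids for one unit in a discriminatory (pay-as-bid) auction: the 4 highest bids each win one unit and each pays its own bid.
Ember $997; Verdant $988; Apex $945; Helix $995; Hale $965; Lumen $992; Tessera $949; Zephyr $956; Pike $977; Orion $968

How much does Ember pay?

Ember pays $997

Ordering the bids: 997 (Ember), 995 (Helix), 992 (Lumen), 988 (Verdant), 977 (Pike), 968 (Orion), …
Winners (4 units): Ember, Helix, Lumen, Verdant.
Ember wins → own bid $997.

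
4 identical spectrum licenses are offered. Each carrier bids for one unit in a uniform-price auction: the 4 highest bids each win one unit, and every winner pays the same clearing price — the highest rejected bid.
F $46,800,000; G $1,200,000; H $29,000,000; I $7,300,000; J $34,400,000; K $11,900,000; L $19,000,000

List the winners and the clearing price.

F, J, H, L; each pays $11,900,000

Ordering the bids: 46,800,000 (F), 34,400,000 (J), 29,000,000 (H), 19,000,000 (L), 11,900,000 (K), 7,300,000 (I), …
Top 4: F, J, H, L.
Highest unsuccessful bid: $11,900,000 → clearing price.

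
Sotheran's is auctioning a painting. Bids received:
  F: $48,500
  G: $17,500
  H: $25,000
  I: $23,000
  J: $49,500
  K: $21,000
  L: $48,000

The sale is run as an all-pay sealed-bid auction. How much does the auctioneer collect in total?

Total revenue: $232,500

Bids ranked: 49,500 (J) > 48,500 (F) > 48,000 (L) > 25,000 (H) > 23,000 (I) > 21,000 (K) > …
J wins with the top bid; all bids are sunk regardless.
Every bidder forfeits their bid regardless of winning.
Revenue = 48,500 + 17,500 + 25,000 + 23,000 + 49,500 + 21,000 + 48,000 = $232,500.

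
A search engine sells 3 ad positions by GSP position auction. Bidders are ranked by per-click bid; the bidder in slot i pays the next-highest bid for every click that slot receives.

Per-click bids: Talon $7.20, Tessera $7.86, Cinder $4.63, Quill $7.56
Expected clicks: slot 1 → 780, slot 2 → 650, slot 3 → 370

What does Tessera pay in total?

Tessera pays $5896.80

Per-click bids in order: $7.86 (Tessera) > $7.56 (Quill) > $7.20 (Talon) > $4.63 (Cinder)
Tessera holds slot 1 → pays next bid $7.56 × 780 clicks = $5896.80.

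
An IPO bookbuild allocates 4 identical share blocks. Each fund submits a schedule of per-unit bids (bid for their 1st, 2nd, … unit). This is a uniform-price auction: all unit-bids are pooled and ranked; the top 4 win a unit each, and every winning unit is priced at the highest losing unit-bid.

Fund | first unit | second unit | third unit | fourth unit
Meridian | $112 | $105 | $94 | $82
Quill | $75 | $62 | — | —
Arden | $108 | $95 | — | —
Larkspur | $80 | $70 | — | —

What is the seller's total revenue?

Total revenue: $376

Merging the schedules and taking the best 4: 112 (Meridian-1), 108 (Arden-1), 105 (Meridian-2), 95 (Arden-2)
Highest rejected unit-bid = $94.
Allocation: Arden 2, Meridian 2. Every unit priced at $94.
Revenue = 4 × 94 = $376.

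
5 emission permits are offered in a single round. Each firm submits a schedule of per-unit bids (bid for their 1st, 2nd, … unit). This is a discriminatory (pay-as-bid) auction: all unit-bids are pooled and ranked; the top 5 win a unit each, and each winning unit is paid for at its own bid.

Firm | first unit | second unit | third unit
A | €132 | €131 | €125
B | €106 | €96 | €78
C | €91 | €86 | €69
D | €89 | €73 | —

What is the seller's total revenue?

Total revenue: €590

Pooled unit-bids ranked (top 5): 132 (A-1), 131 (A-2), 125 (A-3), 106 (B-1), 96 (B-2)
Next rejected bid: €91 (not a price — pay-as-bid).
Each winning unit pays its own bid.
Revenue = 132 + 131 + 125 + 106 + 96 = €590.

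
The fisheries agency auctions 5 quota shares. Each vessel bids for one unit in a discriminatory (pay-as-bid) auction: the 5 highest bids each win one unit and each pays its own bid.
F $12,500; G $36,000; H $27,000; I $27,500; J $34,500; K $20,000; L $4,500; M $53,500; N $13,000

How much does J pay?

Bids ranked high→low: 53,500 (M), 36,000 (G), 34,500 (J), 27,500 (I), 27,000 (H), 20,000 (K), 13,000 (N), …
Top 5: M, G, J, I, H.
J wins → own bid $34,500.

J pays $34,500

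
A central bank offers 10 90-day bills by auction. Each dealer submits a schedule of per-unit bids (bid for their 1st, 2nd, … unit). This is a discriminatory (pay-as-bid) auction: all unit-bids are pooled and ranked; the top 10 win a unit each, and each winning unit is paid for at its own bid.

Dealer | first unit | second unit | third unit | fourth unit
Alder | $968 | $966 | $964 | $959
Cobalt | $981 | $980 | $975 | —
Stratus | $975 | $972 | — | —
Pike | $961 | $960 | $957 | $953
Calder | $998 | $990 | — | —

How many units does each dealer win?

Pooled unit-bids ranked (top 10): 998 (Calder-1), 990 (Calder-2), 981 (Cobalt-1), 980 (Cobalt-2), 975 (Cobalt-3), 975 (Stratus-1), 972 (Stratus-2), 968 (Alder-1), 966 (Alder-2), 964 (Alder-3)
Next rejected bid: $961 (not a price — pay-as-bid).
Allocation: Alder 3, Calder 2, Cobalt 3, Stratus 2.

Alder 3, Calder 2, Cobalt 3, Stratus 2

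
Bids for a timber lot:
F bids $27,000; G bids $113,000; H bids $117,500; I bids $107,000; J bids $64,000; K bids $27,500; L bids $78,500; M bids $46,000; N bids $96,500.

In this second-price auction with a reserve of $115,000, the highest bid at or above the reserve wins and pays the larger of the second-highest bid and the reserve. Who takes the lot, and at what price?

Rule: the highest bid at or above the reserve wins and pays the larger of the second-highest bid and the reserve.
Bids ranked: 117,500 (H) > 113,000 (G) > 107,000 (I) > 96,500 (N) > 78,500 (L) > 64,000 (J) > …
H has the top bid at or above the reserve ($117,500).
Second-highest bid $113,000 is below the reserve $115,000, so the reserve binds → payment $115,000.

H pays $115,000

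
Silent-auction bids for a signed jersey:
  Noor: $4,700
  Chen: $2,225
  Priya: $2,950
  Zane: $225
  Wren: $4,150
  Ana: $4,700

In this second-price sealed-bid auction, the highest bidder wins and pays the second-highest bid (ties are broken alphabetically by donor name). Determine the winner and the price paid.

Bids ranked: 4,700 (Ana) > 4,700 (Noor) > 4,150 (Wren) > 2,950 (Priya) > 2,225 (Chen) > 225 (Zane)
Tie at $4,700 → Ana wins by tie-break.
Ana wins with the highest bid; price is set by the runner-up at $4,700.

Ana pays $4,700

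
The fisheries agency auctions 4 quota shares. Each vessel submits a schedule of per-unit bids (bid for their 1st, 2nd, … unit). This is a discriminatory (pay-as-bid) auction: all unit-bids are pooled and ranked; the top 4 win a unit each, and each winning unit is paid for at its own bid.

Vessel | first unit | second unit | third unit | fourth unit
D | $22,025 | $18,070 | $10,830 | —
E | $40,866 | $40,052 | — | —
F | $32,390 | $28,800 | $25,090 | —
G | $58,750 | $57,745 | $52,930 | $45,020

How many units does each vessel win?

Pooled unit-bids ranked (top 4): 58,750 (G-1), 57,745 (G-2), 52,930 (G-3), 45,020 (G-4)
Next rejected bid: $40,866 (not a price — pay-as-bid).
Allocation: G 4.

G 4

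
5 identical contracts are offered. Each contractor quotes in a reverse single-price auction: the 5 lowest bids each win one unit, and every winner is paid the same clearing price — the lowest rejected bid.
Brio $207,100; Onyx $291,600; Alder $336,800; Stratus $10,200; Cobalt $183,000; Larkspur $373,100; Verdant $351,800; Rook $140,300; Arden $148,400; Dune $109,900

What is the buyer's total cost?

Sorting: 10,200 (Stratus), 109,900 (Dune), 140,300 (Rook), 148,400 (Arden), 183,000 (Cobalt), 207,100 (Brio), 291,600 (Onyx), …
Winners (5 units): Stratus, Dune, Rook, Arden, Cobalt.
Lowest unsuccessful bid: $207,100 → clearing price.
Total cost = 5 × $207,100 = $1,035,500.

Total cost: $1,035,500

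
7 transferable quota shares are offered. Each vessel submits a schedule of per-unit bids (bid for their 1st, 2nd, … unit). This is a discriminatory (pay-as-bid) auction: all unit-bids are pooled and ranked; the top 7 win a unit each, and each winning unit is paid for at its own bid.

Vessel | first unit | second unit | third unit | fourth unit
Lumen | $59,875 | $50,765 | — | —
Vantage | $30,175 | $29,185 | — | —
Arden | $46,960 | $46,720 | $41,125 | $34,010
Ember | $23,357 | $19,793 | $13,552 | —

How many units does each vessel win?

All unit-bids, highest first — top 7: 59,875 (Lumen-1), 50,765 (Lumen-2), 46,960 (Arden-1), 46,720 (Arden-2), 41,125 (Arden-3), 34,010 (Arden-4), 30,175 (Vantage-1)
Next rejected bid: $29,185 (not a price — pay-as-bid).
Allocation: Arden 4, Lumen 2, Vantage 1.

Arden 4, Lumen 2, Vantage 1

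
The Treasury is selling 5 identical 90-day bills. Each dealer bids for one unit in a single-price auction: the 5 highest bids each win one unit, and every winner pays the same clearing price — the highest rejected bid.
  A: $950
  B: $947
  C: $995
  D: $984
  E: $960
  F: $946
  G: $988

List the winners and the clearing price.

C, G, D, E, A; each pays $947

Ordering the bids: 995 (C), 988 (G), 984 (D), 960 (E), 950 (A), 947 (B), 946 (F)
Top 5: C, G, D, E, A.
Highest unsuccessful bid: $947 → clearing price.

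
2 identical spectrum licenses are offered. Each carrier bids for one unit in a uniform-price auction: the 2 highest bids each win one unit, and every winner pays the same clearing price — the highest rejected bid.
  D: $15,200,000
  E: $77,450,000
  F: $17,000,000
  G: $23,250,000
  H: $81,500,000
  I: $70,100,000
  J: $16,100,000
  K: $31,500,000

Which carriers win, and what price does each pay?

Sorting: 81,500,000 (H), 77,450,000 (E), 70,100,000 (I), 31,500,000 (K), …
The 2 highest are H, E.
Highest unsuccessful bid: $70,100,000 → clearing price.

H, E; each pays $70,100,000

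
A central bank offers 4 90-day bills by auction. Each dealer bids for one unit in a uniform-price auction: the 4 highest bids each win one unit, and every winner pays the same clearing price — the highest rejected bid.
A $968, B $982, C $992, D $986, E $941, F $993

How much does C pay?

C pays $968

Bids ranked high→low: 993 (F), 992 (C), 986 (D), 982 (B), 968 (A), 941 (E)
Top 4: F, C, D, B.
Highest unsuccessful bid: $968 → clearing price.
C wins → pays $968.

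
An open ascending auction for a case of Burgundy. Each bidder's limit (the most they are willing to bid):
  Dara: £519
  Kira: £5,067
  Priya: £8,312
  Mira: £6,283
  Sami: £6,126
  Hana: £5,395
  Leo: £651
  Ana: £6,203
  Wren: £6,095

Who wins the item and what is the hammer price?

Priya wins at £6,283

Sorting limits: 8,312 (Priya) > 6,283 (Mira) > 6,203 (Ana) > 6,126 (Sami) > 6,095 (Wren) > 5,395 (Hana) > …
Mira is the last rival to drop out, at £6,283; Priya remains and wins at that price.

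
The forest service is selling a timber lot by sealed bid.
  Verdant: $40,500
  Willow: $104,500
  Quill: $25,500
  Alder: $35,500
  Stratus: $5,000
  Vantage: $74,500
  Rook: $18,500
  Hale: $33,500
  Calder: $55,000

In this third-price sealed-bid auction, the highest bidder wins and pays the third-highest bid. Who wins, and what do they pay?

Rule: the highest bidder wins and pays the third-highest bid.
Bids in order: 104,500 (Willow) > 74,500 (Vantage) > 55,000 (Calder) > 40,500 (Verdant) > 35,500 (Alder) > 33,500 (Hale) > …
Willow is highest; pays the third-highest bid, $55,000.

Willow pays $55,000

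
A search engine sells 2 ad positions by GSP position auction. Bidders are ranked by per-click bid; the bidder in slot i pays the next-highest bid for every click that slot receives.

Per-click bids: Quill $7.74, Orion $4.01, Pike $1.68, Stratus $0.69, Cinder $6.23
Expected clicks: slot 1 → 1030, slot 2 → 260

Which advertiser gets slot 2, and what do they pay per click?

Cinder; $4.01 per click

Ranked by bid: $7.74 (Quill) > $6.23 (Cinder) > $4.01 (Orion) > …
Slot 2 goes to the second-ranked bidder, Cinder, who pays the next bid down: $4.01/click.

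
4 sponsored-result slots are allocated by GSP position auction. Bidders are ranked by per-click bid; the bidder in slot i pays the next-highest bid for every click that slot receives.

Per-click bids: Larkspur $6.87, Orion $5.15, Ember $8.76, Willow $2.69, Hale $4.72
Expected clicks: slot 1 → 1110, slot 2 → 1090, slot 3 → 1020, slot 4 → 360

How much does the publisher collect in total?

Total revenue: $19022.00

Sorting advertisers: $8.76 (Ember) > $6.87 (Larkspur) > $5.15 (Orion) > $4.72 (Hale) > $2.69 (Willow)
Slot 1: Ember pays $6.87 × 1110 = $7625.70
Slot 2: Larkspur pays $5.15 × 1090 = $5613.50
Slot 3: Orion pays $4.72 × 1020 = $4814.40
Slot 4: Hale pays $2.69 × 360 = $968.40
Total = $19022.00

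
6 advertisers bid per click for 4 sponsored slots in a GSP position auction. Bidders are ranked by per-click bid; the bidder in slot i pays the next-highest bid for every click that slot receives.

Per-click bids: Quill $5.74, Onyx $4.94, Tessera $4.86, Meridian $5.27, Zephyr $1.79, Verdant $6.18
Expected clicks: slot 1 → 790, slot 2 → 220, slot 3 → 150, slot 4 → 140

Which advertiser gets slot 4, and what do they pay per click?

Sorting advertisers: $6.18 (Verdant) > $5.74 (Quill) > $5.27 (Meridian) > $4.94 (Onyx) > $4.86 (Tessera) > …
Slot 4 goes to the fourth-ranked bidder, Onyx, who pays the next bid down: $4.86/click.

Onyx; $4.86 per click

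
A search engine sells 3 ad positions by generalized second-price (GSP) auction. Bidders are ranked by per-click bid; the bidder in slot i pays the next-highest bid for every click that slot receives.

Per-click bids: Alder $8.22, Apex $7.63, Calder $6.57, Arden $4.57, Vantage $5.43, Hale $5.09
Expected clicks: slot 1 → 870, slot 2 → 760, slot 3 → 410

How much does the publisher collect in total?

Ranked by bid: $8.22 (Alder) > $7.63 (Apex) > $6.57 (Calder) > $5.43 (Vantage) > …
Slot 1: Alder pays $7.63 × 870 = $6638.10
Slot 2: Apex pays $6.57 × 760 = $4993.20
Slot 3: Calder pays $5.43 × 410 = $2226.30
Total = $13857.60

Total revenue: $13857.60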